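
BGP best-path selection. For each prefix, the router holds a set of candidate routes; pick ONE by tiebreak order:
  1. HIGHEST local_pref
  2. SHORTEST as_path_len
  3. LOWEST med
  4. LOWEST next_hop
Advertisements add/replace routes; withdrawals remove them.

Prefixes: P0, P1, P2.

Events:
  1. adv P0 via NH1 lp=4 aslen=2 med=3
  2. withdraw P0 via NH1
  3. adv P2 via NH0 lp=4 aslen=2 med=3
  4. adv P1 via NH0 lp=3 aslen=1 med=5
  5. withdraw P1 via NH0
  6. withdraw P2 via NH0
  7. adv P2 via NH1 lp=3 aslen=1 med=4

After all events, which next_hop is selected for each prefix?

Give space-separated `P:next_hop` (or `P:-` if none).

Op 1: best P0=NH1 P1=- P2=-
Op 2: best P0=- P1=- P2=-
Op 3: best P0=- P1=- P2=NH0
Op 4: best P0=- P1=NH0 P2=NH0
Op 5: best P0=- P1=- P2=NH0
Op 6: best P0=- P1=- P2=-
Op 7: best P0=- P1=- P2=NH1

Answer: P0:- P1:- P2:NH1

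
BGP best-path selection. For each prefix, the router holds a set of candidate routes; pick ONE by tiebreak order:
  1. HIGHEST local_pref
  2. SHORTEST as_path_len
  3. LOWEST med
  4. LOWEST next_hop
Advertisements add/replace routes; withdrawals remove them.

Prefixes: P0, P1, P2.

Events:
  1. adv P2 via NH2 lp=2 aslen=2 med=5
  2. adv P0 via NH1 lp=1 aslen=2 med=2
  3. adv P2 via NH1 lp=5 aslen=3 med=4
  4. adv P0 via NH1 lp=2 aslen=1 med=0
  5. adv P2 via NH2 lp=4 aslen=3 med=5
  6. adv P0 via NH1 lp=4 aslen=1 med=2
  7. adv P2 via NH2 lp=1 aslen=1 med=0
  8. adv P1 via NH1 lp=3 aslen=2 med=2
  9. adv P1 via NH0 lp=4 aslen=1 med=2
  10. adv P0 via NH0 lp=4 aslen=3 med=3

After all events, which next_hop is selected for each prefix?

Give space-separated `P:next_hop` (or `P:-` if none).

Op 1: best P0=- P1=- P2=NH2
Op 2: best P0=NH1 P1=- P2=NH2
Op 3: best P0=NH1 P1=- P2=NH1
Op 4: best P0=NH1 P1=- P2=NH1
Op 5: best P0=NH1 P1=- P2=NH1
Op 6: best P0=NH1 P1=- P2=NH1
Op 7: best P0=NH1 P1=- P2=NH1
Op 8: best P0=NH1 P1=NH1 P2=NH1
Op 9: best P0=NH1 P1=NH0 P2=NH1
Op 10: best P0=NH1 P1=NH0 P2=NH1

Answer: P0:NH1 P1:NH0 P2:NH1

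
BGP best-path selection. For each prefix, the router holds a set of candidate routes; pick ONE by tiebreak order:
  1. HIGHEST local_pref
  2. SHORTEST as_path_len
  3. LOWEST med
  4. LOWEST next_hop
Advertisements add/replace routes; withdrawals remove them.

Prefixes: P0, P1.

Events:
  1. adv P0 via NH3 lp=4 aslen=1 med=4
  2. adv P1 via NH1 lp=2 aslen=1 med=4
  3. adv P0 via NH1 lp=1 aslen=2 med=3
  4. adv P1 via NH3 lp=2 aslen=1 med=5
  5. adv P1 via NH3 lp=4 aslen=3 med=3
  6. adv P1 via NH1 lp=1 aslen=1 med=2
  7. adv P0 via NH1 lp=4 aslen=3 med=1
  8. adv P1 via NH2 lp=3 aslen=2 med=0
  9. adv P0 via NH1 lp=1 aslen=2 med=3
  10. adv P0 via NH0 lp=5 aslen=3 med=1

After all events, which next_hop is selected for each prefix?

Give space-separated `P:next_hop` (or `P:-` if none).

Answer: P0:NH0 P1:NH3

Derivation:
Op 1: best P0=NH3 P1=-
Op 2: best P0=NH3 P1=NH1
Op 3: best P0=NH3 P1=NH1
Op 4: best P0=NH3 P1=NH1
Op 5: best P0=NH3 P1=NH3
Op 6: best P0=NH3 P1=NH3
Op 7: best P0=NH3 P1=NH3
Op 8: best P0=NH3 P1=NH3
Op 9: best P0=NH3 P1=NH3
Op 10: best P0=NH0 P1=NH3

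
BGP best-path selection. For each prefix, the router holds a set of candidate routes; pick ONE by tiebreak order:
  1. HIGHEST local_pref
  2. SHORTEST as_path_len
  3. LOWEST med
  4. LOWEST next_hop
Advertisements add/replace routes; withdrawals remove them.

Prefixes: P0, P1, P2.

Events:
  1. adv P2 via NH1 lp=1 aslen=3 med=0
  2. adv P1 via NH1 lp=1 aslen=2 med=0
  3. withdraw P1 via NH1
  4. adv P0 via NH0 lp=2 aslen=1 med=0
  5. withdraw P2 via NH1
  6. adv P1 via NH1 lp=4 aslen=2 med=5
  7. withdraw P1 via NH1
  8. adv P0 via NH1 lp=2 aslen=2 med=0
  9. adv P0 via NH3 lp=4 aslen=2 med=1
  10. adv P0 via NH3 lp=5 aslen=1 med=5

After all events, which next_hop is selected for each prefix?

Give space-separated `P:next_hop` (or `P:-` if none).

Answer: P0:NH3 P1:- P2:-

Derivation:
Op 1: best P0=- P1=- P2=NH1
Op 2: best P0=- P1=NH1 P2=NH1
Op 3: best P0=- P1=- P2=NH1
Op 4: best P0=NH0 P1=- P2=NH1
Op 5: best P0=NH0 P1=- P2=-
Op 6: best P0=NH0 P1=NH1 P2=-
Op 7: best P0=NH0 P1=- P2=-
Op 8: best P0=NH0 P1=- P2=-
Op 9: best P0=NH3 P1=- P2=-
Op 10: best P0=NH3 P1=- P2=-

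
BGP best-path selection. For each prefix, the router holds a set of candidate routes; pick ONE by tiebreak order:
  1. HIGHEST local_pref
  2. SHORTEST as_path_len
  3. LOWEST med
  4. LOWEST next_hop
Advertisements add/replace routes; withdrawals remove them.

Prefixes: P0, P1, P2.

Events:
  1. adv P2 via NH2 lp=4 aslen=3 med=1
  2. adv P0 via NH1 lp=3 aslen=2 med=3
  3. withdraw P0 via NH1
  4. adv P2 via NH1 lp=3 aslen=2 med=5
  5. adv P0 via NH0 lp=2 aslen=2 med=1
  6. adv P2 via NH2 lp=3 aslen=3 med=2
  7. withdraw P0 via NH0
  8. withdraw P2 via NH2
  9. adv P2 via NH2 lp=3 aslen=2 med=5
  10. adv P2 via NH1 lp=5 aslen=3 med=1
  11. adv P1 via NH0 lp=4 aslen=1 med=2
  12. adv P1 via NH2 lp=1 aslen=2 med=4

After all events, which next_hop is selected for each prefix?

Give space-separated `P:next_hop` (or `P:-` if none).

Op 1: best P0=- P1=- P2=NH2
Op 2: best P0=NH1 P1=- P2=NH2
Op 3: best P0=- P1=- P2=NH2
Op 4: best P0=- P1=- P2=NH2
Op 5: best P0=NH0 P1=- P2=NH2
Op 6: best P0=NH0 P1=- P2=NH1
Op 7: best P0=- P1=- P2=NH1
Op 8: best P0=- P1=- P2=NH1
Op 9: best P0=- P1=- P2=NH1
Op 10: best P0=- P1=- P2=NH1
Op 11: best P0=- P1=NH0 P2=NH1
Op 12: best P0=- P1=NH0 P2=NH1

Answer: P0:- P1:NH0 P2:NH1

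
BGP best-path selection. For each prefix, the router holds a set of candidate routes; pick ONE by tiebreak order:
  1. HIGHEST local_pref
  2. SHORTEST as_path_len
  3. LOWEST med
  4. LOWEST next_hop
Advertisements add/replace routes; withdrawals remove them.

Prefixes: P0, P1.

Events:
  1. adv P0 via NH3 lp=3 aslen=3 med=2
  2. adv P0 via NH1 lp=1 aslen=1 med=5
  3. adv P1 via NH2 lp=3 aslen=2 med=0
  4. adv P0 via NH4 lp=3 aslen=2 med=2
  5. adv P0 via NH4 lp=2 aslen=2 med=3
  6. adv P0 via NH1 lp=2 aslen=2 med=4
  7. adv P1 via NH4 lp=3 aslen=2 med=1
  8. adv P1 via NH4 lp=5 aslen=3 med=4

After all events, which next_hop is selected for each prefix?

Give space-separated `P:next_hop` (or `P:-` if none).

Op 1: best P0=NH3 P1=-
Op 2: best P0=NH3 P1=-
Op 3: best P0=NH3 P1=NH2
Op 4: best P0=NH4 P1=NH2
Op 5: best P0=NH3 P1=NH2
Op 6: best P0=NH3 P1=NH2
Op 7: best P0=NH3 P1=NH2
Op 8: best P0=NH3 P1=NH4

Answer: P0:NH3 P1:NH4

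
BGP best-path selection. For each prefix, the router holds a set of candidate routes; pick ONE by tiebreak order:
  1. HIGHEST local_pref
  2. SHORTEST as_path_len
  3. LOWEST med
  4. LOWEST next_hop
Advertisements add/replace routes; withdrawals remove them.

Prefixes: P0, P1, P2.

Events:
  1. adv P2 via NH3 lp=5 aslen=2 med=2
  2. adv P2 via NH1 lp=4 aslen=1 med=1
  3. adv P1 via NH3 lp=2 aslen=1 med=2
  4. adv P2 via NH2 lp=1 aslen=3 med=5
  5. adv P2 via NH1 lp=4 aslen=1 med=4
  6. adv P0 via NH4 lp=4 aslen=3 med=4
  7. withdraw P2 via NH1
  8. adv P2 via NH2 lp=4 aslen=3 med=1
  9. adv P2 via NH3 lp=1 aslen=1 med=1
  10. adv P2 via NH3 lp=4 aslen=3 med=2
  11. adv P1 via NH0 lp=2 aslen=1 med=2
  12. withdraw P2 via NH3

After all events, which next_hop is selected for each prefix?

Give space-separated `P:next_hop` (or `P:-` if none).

Op 1: best P0=- P1=- P2=NH3
Op 2: best P0=- P1=- P2=NH3
Op 3: best P0=- P1=NH3 P2=NH3
Op 4: best P0=- P1=NH3 P2=NH3
Op 5: best P0=- P1=NH3 P2=NH3
Op 6: best P0=NH4 P1=NH3 P2=NH3
Op 7: best P0=NH4 P1=NH3 P2=NH3
Op 8: best P0=NH4 P1=NH3 P2=NH3
Op 9: best P0=NH4 P1=NH3 P2=NH2
Op 10: best P0=NH4 P1=NH3 P2=NH2
Op 11: best P0=NH4 P1=NH0 P2=NH2
Op 12: best P0=NH4 P1=NH0 P2=NH2

Answer: P0:NH4 P1:NH0 P2:NH2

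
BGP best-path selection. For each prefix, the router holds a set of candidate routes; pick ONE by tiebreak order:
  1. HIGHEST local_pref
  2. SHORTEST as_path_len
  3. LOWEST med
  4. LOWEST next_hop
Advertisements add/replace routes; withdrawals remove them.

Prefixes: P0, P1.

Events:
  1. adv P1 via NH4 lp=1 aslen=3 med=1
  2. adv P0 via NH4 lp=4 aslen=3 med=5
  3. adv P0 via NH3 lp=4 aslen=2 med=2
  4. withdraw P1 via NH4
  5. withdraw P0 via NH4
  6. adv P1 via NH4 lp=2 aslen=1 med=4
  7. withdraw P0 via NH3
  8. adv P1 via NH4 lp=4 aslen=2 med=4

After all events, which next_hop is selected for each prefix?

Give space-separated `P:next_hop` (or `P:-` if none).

Answer: P0:- P1:NH4

Derivation:
Op 1: best P0=- P1=NH4
Op 2: best P0=NH4 P1=NH4
Op 3: best P0=NH3 P1=NH4
Op 4: best P0=NH3 P1=-
Op 5: best P0=NH3 P1=-
Op 6: best P0=NH3 P1=NH4
Op 7: best P0=- P1=NH4
Op 8: best P0=- P1=NH4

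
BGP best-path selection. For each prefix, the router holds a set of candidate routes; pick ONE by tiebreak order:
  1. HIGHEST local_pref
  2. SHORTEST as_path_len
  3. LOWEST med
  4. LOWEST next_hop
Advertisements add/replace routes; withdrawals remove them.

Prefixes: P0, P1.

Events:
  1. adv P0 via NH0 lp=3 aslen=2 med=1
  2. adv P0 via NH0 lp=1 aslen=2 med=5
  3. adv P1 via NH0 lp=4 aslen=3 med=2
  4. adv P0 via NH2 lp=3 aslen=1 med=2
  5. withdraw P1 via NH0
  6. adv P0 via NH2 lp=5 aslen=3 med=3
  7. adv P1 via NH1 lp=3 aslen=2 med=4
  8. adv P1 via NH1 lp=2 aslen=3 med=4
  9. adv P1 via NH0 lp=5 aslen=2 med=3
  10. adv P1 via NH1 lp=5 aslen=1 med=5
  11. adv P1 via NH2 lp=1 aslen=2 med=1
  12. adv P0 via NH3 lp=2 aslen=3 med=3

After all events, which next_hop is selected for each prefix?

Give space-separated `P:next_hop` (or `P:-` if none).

Answer: P0:NH2 P1:NH1

Derivation:
Op 1: best P0=NH0 P1=-
Op 2: best P0=NH0 P1=-
Op 3: best P0=NH0 P1=NH0
Op 4: best P0=NH2 P1=NH0
Op 5: best P0=NH2 P1=-
Op 6: best P0=NH2 P1=-
Op 7: best P0=NH2 P1=NH1
Op 8: best P0=NH2 P1=NH1
Op 9: best P0=NH2 P1=NH0
Op 10: best P0=NH2 P1=NH1
Op 11: best P0=NH2 P1=NH1
Op 12: best P0=NH2 P1=NH1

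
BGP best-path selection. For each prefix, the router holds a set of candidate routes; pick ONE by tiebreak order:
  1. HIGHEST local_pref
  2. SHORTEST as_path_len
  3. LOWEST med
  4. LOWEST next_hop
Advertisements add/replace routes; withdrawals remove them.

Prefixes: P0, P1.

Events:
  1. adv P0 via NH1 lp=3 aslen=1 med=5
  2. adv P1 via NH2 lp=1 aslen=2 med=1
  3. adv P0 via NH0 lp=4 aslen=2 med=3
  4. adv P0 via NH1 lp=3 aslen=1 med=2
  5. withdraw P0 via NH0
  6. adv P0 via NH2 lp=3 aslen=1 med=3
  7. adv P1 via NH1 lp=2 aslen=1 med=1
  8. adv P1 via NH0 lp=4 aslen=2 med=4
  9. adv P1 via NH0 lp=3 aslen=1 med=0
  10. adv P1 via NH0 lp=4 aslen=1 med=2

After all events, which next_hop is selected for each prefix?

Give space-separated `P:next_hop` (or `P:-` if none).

Answer: P0:NH1 P1:NH0

Derivation:
Op 1: best P0=NH1 P1=-
Op 2: best P0=NH1 P1=NH2
Op 3: best P0=NH0 P1=NH2
Op 4: best P0=NH0 P1=NH2
Op 5: best P0=NH1 P1=NH2
Op 6: best P0=NH1 P1=NH2
Op 7: best P0=NH1 P1=NH1
Op 8: best P0=NH1 P1=NH0
Op 9: best P0=NH1 P1=NH0
Op 10: best P0=NH1 P1=NH0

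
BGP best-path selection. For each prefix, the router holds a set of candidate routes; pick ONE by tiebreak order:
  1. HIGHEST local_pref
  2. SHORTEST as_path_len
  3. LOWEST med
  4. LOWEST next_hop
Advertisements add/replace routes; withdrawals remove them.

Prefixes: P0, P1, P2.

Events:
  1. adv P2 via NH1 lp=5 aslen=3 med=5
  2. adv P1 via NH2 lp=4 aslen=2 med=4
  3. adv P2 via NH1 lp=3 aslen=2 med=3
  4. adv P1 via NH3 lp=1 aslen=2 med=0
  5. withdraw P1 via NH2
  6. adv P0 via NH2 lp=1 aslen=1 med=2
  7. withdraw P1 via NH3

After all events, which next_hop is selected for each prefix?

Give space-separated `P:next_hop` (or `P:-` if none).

Answer: P0:NH2 P1:- P2:NH1

Derivation:
Op 1: best P0=- P1=- P2=NH1
Op 2: best P0=- P1=NH2 P2=NH1
Op 3: best P0=- P1=NH2 P2=NH1
Op 4: best P0=- P1=NH2 P2=NH1
Op 5: best P0=- P1=NH3 P2=NH1
Op 6: best P0=NH2 P1=NH3 P2=NH1
Op 7: best P0=NH2 P1=- P2=NH1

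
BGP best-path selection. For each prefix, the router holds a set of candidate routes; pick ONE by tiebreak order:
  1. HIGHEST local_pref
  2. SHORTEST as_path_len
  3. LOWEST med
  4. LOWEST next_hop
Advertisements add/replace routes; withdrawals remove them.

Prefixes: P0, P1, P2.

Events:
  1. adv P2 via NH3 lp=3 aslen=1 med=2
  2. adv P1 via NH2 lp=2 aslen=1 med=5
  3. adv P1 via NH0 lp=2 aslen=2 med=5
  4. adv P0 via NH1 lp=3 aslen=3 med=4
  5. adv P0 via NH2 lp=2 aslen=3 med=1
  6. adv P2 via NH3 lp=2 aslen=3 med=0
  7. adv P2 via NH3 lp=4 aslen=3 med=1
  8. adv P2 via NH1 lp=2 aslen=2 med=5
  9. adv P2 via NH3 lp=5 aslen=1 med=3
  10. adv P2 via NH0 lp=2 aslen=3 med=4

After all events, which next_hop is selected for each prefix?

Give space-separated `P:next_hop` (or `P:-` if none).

Op 1: best P0=- P1=- P2=NH3
Op 2: best P0=- P1=NH2 P2=NH3
Op 3: best P0=- P1=NH2 P2=NH3
Op 4: best P0=NH1 P1=NH2 P2=NH3
Op 5: best P0=NH1 P1=NH2 P2=NH3
Op 6: best P0=NH1 P1=NH2 P2=NH3
Op 7: best P0=NH1 P1=NH2 P2=NH3
Op 8: best P0=NH1 P1=NH2 P2=NH3
Op 9: best P0=NH1 P1=NH2 P2=NH3
Op 10: best P0=NH1 P1=NH2 P2=NH3

Answer: P0:NH1 P1:NH2 P2:NH3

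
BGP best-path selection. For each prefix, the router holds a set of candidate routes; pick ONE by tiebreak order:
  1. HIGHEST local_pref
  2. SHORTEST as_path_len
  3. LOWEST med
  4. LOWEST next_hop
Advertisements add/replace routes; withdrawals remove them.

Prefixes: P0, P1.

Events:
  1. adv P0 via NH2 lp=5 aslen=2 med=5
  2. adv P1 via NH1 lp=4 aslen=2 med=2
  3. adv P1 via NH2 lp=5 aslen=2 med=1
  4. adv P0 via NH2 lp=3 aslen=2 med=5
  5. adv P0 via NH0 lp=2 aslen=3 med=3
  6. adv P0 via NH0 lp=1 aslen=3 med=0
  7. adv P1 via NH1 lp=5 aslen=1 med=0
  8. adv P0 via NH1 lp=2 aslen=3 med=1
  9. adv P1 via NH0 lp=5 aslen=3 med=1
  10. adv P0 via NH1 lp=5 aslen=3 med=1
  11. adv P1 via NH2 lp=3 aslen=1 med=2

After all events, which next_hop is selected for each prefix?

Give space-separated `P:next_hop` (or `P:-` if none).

Op 1: best P0=NH2 P1=-
Op 2: best P0=NH2 P1=NH1
Op 3: best P0=NH2 P1=NH2
Op 4: best P0=NH2 P1=NH2
Op 5: best P0=NH2 P1=NH2
Op 6: best P0=NH2 P1=NH2
Op 7: best P0=NH2 P1=NH1
Op 8: best P0=NH2 P1=NH1
Op 9: best P0=NH2 P1=NH1
Op 10: best P0=NH1 P1=NH1
Op 11: best P0=NH1 P1=NH1

Answer: P0:NH1 P1:NH1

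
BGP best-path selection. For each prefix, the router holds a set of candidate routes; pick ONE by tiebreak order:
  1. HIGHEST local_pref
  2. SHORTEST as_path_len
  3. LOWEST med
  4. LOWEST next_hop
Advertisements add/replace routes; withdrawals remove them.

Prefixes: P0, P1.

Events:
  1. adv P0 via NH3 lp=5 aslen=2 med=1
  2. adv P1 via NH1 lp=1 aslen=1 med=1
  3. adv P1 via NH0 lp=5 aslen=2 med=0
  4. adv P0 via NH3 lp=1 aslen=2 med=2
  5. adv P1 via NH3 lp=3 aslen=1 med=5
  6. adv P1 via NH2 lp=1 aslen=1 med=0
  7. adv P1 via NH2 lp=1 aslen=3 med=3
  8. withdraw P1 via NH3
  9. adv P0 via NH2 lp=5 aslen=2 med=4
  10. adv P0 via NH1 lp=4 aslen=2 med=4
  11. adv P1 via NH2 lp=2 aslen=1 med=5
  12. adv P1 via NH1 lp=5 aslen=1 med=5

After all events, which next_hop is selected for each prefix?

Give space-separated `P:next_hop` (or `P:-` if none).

Op 1: best P0=NH3 P1=-
Op 2: best P0=NH3 P1=NH1
Op 3: best P0=NH3 P1=NH0
Op 4: best P0=NH3 P1=NH0
Op 5: best P0=NH3 P1=NH0
Op 6: best P0=NH3 P1=NH0
Op 7: best P0=NH3 P1=NH0
Op 8: best P0=NH3 P1=NH0
Op 9: best P0=NH2 P1=NH0
Op 10: best P0=NH2 P1=NH0
Op 11: best P0=NH2 P1=NH0
Op 12: best P0=NH2 P1=NH1

Answer: P0:NH2 P1:NH1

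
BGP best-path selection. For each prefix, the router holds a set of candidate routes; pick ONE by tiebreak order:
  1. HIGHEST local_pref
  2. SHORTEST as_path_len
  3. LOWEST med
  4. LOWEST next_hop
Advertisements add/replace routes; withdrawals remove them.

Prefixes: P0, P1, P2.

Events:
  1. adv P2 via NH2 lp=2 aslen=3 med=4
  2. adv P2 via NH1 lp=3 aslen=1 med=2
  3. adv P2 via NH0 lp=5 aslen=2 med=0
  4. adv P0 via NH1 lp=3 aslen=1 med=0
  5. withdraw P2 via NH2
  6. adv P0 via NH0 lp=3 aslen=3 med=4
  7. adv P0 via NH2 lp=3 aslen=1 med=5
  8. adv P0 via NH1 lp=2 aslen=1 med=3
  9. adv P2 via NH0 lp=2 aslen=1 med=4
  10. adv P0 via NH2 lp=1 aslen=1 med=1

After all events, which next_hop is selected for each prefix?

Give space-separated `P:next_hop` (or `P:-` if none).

Op 1: best P0=- P1=- P2=NH2
Op 2: best P0=- P1=- P2=NH1
Op 3: best P0=- P1=- P2=NH0
Op 4: best P0=NH1 P1=- P2=NH0
Op 5: best P0=NH1 P1=- P2=NH0
Op 6: best P0=NH1 P1=- P2=NH0
Op 7: best P0=NH1 P1=- P2=NH0
Op 8: best P0=NH2 P1=- P2=NH0
Op 9: best P0=NH2 P1=- P2=NH1
Op 10: best P0=NH0 P1=- P2=NH1

Answer: P0:NH0 P1:- P2:NH1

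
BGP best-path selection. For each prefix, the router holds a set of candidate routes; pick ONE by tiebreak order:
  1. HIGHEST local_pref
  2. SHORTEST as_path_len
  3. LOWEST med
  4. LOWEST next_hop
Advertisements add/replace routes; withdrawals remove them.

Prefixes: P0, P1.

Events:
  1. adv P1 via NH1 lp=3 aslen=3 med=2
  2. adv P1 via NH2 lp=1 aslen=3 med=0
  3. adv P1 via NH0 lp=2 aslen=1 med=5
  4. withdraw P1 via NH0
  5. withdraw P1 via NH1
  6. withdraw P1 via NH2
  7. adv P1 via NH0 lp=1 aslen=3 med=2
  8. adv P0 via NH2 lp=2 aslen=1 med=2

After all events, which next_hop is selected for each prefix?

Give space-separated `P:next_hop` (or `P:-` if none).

Answer: P0:NH2 P1:NH0

Derivation:
Op 1: best P0=- P1=NH1
Op 2: best P0=- P1=NH1
Op 3: best P0=- P1=NH1
Op 4: best P0=- P1=NH1
Op 5: best P0=- P1=NH2
Op 6: best P0=- P1=-
Op 7: best P0=- P1=NH0
Op 8: best P0=NH2 P1=NH0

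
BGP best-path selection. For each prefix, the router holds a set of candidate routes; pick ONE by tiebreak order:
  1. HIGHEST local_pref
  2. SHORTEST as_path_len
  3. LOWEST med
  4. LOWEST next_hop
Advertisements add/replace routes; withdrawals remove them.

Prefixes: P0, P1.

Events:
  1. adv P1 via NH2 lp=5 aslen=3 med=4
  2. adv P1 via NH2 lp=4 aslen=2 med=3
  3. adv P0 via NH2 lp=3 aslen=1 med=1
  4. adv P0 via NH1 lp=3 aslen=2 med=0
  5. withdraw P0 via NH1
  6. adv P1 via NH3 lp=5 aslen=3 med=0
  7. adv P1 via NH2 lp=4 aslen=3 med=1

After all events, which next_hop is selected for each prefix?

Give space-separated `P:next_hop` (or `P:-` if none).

Op 1: best P0=- P1=NH2
Op 2: best P0=- P1=NH2
Op 3: best P0=NH2 P1=NH2
Op 4: best P0=NH2 P1=NH2
Op 5: best P0=NH2 P1=NH2
Op 6: best P0=NH2 P1=NH3
Op 7: best P0=NH2 P1=NH3

Answer: P0:NH2 P1:NH3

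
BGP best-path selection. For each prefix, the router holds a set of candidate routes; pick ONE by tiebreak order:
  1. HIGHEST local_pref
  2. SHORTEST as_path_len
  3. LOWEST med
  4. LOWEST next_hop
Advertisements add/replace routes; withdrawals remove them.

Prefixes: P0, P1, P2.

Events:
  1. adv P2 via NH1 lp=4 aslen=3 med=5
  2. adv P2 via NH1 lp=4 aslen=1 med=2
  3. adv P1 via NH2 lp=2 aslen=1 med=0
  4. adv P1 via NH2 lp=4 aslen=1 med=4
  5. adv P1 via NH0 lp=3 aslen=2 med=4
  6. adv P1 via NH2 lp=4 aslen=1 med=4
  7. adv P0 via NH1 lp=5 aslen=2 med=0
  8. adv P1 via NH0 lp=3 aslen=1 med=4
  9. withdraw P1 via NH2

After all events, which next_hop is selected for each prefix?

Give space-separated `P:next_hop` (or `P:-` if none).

Op 1: best P0=- P1=- P2=NH1
Op 2: best P0=- P1=- P2=NH1
Op 3: best P0=- P1=NH2 P2=NH1
Op 4: best P0=- P1=NH2 P2=NH1
Op 5: best P0=- P1=NH2 P2=NH1
Op 6: best P0=- P1=NH2 P2=NH1
Op 7: best P0=NH1 P1=NH2 P2=NH1
Op 8: best P0=NH1 P1=NH2 P2=NH1
Op 9: best P0=NH1 P1=NH0 P2=NH1

Answer: P0:NH1 P1:NH0 P2:NH1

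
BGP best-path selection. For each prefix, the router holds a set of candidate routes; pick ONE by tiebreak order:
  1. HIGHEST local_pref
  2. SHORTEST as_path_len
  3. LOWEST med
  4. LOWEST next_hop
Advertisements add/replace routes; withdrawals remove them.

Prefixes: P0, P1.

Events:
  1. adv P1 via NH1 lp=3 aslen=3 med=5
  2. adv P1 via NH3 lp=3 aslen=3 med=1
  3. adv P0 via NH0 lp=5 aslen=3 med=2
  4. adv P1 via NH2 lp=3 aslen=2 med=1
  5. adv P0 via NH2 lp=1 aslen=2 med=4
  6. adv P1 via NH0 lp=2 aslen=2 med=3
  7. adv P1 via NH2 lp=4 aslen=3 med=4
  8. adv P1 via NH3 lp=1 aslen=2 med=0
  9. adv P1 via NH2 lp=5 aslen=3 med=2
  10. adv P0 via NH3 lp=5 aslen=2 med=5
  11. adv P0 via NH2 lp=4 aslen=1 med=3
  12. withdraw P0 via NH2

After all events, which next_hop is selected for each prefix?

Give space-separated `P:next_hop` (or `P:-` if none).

Op 1: best P0=- P1=NH1
Op 2: best P0=- P1=NH3
Op 3: best P0=NH0 P1=NH3
Op 4: best P0=NH0 P1=NH2
Op 5: best P0=NH0 P1=NH2
Op 6: best P0=NH0 P1=NH2
Op 7: best P0=NH0 P1=NH2
Op 8: best P0=NH0 P1=NH2
Op 9: best P0=NH0 P1=NH2
Op 10: best P0=NH3 P1=NH2
Op 11: best P0=NH3 P1=NH2
Op 12: best P0=NH3 P1=NH2

Answer: P0:NH3 P1:NH2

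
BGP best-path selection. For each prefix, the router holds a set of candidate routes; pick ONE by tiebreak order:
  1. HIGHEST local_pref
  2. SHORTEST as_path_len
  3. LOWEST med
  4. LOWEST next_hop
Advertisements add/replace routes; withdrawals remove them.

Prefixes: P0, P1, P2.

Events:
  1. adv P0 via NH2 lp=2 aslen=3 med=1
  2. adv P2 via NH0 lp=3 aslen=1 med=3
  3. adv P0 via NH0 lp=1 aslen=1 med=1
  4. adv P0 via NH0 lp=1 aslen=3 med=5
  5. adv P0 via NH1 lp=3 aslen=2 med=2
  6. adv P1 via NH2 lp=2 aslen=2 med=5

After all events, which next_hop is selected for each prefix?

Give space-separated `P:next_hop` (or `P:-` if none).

Op 1: best P0=NH2 P1=- P2=-
Op 2: best P0=NH2 P1=- P2=NH0
Op 3: best P0=NH2 P1=- P2=NH0
Op 4: best P0=NH2 P1=- P2=NH0
Op 5: best P0=NH1 P1=- P2=NH0
Op 6: best P0=NH1 P1=NH2 P2=NH0

Answer: P0:NH1 P1:NH2 P2:NH0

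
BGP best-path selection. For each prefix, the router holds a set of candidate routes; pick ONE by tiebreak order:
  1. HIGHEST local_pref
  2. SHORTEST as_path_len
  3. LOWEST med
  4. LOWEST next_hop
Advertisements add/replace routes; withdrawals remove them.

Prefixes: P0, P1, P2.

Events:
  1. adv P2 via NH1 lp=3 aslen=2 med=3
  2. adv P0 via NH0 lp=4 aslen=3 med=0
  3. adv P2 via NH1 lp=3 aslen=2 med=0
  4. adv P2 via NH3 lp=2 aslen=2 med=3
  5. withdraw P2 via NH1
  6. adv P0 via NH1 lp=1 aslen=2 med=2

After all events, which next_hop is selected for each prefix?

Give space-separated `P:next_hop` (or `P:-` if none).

Answer: P0:NH0 P1:- P2:NH3

Derivation:
Op 1: best P0=- P1=- P2=NH1
Op 2: best P0=NH0 P1=- P2=NH1
Op 3: best P0=NH0 P1=- P2=NH1
Op 4: best P0=NH0 P1=- P2=NH1
Op 5: best P0=NH0 P1=- P2=NH3
Op 6: best P0=NH0 P1=- P2=NH3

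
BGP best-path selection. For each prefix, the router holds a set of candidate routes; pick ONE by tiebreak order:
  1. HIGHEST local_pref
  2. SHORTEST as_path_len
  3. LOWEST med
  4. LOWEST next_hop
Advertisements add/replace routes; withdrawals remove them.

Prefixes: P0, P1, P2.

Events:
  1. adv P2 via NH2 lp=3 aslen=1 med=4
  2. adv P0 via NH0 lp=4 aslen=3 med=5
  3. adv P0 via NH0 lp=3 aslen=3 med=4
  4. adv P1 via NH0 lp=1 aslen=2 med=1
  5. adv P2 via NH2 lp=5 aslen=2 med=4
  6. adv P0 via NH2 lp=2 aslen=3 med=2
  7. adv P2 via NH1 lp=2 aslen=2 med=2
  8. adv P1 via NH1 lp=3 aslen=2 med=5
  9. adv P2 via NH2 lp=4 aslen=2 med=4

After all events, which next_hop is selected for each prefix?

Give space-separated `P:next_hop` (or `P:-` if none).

Answer: P0:NH0 P1:NH1 P2:NH2

Derivation:
Op 1: best P0=- P1=- P2=NH2
Op 2: best P0=NH0 P1=- P2=NH2
Op 3: best P0=NH0 P1=- P2=NH2
Op 4: best P0=NH0 P1=NH0 P2=NH2
Op 5: best P0=NH0 P1=NH0 P2=NH2
Op 6: best P0=NH0 P1=NH0 P2=NH2
Op 7: best P0=NH0 P1=NH0 P2=NH2
Op 8: best P0=NH0 P1=NH1 P2=NH2
Op 9: best P0=NH0 P1=NH1 P2=NH2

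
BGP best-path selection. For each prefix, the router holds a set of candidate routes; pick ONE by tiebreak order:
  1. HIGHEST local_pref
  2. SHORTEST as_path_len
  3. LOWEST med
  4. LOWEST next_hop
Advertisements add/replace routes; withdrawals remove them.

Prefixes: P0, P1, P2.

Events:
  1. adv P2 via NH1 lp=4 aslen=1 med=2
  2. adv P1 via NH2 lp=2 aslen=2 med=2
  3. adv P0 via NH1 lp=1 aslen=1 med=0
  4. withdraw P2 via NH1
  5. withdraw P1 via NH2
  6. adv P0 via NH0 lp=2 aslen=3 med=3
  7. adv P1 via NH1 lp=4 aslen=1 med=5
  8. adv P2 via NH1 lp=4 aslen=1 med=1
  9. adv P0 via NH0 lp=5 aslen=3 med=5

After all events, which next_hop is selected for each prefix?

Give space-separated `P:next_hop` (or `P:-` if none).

Answer: P0:NH0 P1:NH1 P2:NH1

Derivation:
Op 1: best P0=- P1=- P2=NH1
Op 2: best P0=- P1=NH2 P2=NH1
Op 3: best P0=NH1 P1=NH2 P2=NH1
Op 4: best P0=NH1 P1=NH2 P2=-
Op 5: best P0=NH1 P1=- P2=-
Op 6: best P0=NH0 P1=- P2=-
Op 7: best P0=NH0 P1=NH1 P2=-
Op 8: best P0=NH0 P1=NH1 P2=NH1
Op 9: best P0=NH0 P1=NH1 P2=NH1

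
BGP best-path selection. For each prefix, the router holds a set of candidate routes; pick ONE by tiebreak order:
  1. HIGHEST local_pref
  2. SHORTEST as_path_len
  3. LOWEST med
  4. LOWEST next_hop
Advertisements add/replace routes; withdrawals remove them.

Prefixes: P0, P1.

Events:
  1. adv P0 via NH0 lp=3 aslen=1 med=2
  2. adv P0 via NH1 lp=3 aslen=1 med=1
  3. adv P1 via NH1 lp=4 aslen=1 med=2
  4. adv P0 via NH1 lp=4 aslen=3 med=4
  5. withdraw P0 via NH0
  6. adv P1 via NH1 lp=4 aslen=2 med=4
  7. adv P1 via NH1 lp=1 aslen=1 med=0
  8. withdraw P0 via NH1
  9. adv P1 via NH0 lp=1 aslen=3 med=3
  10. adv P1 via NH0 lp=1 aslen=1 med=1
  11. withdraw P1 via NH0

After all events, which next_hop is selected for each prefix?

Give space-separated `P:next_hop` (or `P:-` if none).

Answer: P0:- P1:NH1

Derivation:
Op 1: best P0=NH0 P1=-
Op 2: best P0=NH1 P1=-
Op 3: best P0=NH1 P1=NH1
Op 4: best P0=NH1 P1=NH1
Op 5: best P0=NH1 P1=NH1
Op 6: best P0=NH1 P1=NH1
Op 7: best P0=NH1 P1=NH1
Op 8: best P0=- P1=NH1
Op 9: best P0=- P1=NH1
Op 10: best P0=- P1=NH1
Op 11: best P0=- P1=NH1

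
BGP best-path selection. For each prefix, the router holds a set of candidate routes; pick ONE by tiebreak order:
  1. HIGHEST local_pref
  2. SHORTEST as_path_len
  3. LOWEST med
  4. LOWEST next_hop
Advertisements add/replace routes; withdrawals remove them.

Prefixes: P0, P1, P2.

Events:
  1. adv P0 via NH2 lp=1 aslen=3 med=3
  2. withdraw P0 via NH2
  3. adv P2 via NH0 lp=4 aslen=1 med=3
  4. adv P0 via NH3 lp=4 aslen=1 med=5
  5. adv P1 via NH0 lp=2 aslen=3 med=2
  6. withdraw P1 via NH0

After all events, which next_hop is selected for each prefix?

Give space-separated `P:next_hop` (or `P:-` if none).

Op 1: best P0=NH2 P1=- P2=-
Op 2: best P0=- P1=- P2=-
Op 3: best P0=- P1=- P2=NH0
Op 4: best P0=NH3 P1=- P2=NH0
Op 5: best P0=NH3 P1=NH0 P2=NH0
Op 6: best P0=NH3 P1=- P2=NH0

Answer: P0:NH3 P1:- P2:NH0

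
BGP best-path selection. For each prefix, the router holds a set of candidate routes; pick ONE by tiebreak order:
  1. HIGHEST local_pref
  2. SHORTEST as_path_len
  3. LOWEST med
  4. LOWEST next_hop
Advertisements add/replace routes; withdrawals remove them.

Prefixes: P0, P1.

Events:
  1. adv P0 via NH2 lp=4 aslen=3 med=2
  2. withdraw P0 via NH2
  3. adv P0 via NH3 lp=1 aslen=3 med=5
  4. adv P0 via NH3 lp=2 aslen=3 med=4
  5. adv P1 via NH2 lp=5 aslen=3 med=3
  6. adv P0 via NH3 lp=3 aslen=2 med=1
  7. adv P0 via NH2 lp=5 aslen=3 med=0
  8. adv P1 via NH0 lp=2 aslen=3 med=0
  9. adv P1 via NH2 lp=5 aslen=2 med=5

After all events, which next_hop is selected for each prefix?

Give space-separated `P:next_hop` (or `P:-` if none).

Answer: P0:NH2 P1:NH2

Derivation:
Op 1: best P0=NH2 P1=-
Op 2: best P0=- P1=-
Op 3: best P0=NH3 P1=-
Op 4: best P0=NH3 P1=-
Op 5: best P0=NH3 P1=NH2
Op 6: best P0=NH3 P1=NH2
Op 7: best P0=NH2 P1=NH2
Op 8: best P0=NH2 P1=NH2
Op 9: best P0=NH2 P1=NH2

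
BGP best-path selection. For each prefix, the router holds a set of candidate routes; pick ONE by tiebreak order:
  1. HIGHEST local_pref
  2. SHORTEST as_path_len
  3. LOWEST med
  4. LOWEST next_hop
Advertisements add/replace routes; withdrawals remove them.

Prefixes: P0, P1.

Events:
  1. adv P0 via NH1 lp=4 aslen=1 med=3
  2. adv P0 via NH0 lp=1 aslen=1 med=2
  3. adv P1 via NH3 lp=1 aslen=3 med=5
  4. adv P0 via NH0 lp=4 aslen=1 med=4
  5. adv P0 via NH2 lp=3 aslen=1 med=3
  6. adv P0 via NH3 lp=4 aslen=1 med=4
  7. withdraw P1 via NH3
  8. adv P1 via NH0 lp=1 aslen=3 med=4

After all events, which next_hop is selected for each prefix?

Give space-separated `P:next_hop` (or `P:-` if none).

Answer: P0:NH1 P1:NH0

Derivation:
Op 1: best P0=NH1 P1=-
Op 2: best P0=NH1 P1=-
Op 3: best P0=NH1 P1=NH3
Op 4: best P0=NH1 P1=NH3
Op 5: best P0=NH1 P1=NH3
Op 6: best P0=NH1 P1=NH3
Op 7: best P0=NH1 P1=-
Op 8: best P0=NH1 P1=NH0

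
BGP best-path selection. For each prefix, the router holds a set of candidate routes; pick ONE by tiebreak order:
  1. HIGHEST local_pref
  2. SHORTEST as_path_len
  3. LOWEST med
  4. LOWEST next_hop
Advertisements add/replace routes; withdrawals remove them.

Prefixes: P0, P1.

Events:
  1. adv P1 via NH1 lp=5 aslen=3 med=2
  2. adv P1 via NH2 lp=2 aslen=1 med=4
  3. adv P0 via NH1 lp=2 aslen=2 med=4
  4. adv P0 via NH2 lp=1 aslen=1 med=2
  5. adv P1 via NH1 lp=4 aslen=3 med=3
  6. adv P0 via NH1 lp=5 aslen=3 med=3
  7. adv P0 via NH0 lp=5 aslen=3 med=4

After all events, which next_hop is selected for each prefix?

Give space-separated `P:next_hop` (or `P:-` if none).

Answer: P0:NH1 P1:NH1

Derivation:
Op 1: best P0=- P1=NH1
Op 2: best P0=- P1=NH1
Op 3: best P0=NH1 P1=NH1
Op 4: best P0=NH1 P1=NH1
Op 5: best P0=NH1 P1=NH1
Op 6: best P0=NH1 P1=NH1
Op 7: best P0=NH1 P1=NH1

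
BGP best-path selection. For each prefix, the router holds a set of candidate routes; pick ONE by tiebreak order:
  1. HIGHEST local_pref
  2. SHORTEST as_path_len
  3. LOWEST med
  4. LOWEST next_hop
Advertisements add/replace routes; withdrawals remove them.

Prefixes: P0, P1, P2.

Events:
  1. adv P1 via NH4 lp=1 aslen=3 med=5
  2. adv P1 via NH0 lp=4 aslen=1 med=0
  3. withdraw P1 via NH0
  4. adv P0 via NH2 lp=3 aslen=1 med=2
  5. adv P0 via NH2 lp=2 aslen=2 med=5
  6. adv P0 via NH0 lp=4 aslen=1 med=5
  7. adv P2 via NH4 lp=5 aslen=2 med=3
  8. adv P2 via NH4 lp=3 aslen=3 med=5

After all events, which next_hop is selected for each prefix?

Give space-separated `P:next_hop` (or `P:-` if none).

Op 1: best P0=- P1=NH4 P2=-
Op 2: best P0=- P1=NH0 P2=-
Op 3: best P0=- P1=NH4 P2=-
Op 4: best P0=NH2 P1=NH4 P2=-
Op 5: best P0=NH2 P1=NH4 P2=-
Op 6: best P0=NH0 P1=NH4 P2=-
Op 7: best P0=NH0 P1=NH4 P2=NH4
Op 8: best P0=NH0 P1=NH4 P2=NH4

Answer: P0:NH0 P1:NH4 P2:NH4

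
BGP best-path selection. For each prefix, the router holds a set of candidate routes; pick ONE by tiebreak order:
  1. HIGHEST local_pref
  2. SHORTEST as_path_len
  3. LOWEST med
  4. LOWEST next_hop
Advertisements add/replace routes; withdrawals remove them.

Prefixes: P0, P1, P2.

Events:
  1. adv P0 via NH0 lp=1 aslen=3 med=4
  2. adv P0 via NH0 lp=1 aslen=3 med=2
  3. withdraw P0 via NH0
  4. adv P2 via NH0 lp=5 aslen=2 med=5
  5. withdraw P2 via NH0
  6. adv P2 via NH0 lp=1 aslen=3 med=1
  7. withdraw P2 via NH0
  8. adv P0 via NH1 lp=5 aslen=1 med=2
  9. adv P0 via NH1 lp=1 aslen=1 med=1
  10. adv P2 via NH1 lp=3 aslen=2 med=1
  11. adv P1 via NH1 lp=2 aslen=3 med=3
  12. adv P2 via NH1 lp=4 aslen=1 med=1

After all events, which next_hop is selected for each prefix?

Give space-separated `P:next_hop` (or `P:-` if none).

Op 1: best P0=NH0 P1=- P2=-
Op 2: best P0=NH0 P1=- P2=-
Op 3: best P0=- P1=- P2=-
Op 4: best P0=- P1=- P2=NH0
Op 5: best P0=- P1=- P2=-
Op 6: best P0=- P1=- P2=NH0
Op 7: best P0=- P1=- P2=-
Op 8: best P0=NH1 P1=- P2=-
Op 9: best P0=NH1 P1=- P2=-
Op 10: best P0=NH1 P1=- P2=NH1
Op 11: best P0=NH1 P1=NH1 P2=NH1
Op 12: best P0=NH1 P1=NH1 P2=NH1

Answer: P0:NH1 P1:NH1 P2:NH1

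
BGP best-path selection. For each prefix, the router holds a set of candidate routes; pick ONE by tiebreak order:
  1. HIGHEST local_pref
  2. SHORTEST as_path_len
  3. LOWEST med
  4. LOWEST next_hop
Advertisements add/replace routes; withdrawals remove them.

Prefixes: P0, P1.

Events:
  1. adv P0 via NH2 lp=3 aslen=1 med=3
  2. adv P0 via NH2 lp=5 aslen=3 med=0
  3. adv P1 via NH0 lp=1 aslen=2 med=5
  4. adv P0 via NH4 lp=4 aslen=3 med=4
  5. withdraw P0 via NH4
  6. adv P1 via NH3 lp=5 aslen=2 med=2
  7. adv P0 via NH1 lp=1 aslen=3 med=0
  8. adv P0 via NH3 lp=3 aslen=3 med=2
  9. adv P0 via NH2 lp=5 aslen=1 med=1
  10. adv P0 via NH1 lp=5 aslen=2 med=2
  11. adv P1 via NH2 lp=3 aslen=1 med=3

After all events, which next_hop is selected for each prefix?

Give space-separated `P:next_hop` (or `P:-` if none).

Op 1: best P0=NH2 P1=-
Op 2: best P0=NH2 P1=-
Op 3: best P0=NH2 P1=NH0
Op 4: best P0=NH2 P1=NH0
Op 5: best P0=NH2 P1=NH0
Op 6: best P0=NH2 P1=NH3
Op 7: best P0=NH2 P1=NH3
Op 8: best P0=NH2 P1=NH3
Op 9: best P0=NH2 P1=NH3
Op 10: best P0=NH2 P1=NH3
Op 11: best P0=NH2 P1=NH3

Answer: P0:NH2 P1:NH3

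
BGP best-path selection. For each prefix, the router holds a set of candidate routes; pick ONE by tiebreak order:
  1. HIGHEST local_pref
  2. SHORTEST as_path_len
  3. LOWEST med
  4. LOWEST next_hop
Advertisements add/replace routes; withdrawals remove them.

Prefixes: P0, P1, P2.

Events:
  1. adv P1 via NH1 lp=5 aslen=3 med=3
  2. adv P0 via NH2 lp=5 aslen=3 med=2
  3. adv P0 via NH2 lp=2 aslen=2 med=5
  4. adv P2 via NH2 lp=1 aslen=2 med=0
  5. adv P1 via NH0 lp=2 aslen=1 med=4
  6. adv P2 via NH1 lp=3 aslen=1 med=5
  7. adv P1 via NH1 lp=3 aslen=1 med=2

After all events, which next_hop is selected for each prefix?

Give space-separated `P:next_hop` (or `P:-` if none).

Op 1: best P0=- P1=NH1 P2=-
Op 2: best P0=NH2 P1=NH1 P2=-
Op 3: best P0=NH2 P1=NH1 P2=-
Op 4: best P0=NH2 P1=NH1 P2=NH2
Op 5: best P0=NH2 P1=NH1 P2=NH2
Op 6: best P0=NH2 P1=NH1 P2=NH1
Op 7: best P0=NH2 P1=NH1 P2=NH1

Answer: P0:NH2 P1:NH1 P2:NH1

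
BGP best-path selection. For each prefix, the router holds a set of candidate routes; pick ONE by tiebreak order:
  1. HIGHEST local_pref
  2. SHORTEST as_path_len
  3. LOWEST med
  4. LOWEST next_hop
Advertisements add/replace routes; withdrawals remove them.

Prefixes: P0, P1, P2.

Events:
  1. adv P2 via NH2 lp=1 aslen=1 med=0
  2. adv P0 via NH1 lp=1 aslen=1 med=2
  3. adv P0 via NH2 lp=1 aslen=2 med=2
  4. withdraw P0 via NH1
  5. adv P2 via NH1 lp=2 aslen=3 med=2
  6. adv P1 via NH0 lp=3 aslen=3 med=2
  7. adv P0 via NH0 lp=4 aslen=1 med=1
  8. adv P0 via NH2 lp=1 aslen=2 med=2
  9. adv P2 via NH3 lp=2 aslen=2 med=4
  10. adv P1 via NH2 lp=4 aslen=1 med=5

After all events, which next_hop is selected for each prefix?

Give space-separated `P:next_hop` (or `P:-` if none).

Op 1: best P0=- P1=- P2=NH2
Op 2: best P0=NH1 P1=- P2=NH2
Op 3: best P0=NH1 P1=- P2=NH2
Op 4: best P0=NH2 P1=- P2=NH2
Op 5: best P0=NH2 P1=- P2=NH1
Op 6: best P0=NH2 P1=NH0 P2=NH1
Op 7: best P0=NH0 P1=NH0 P2=NH1
Op 8: best P0=NH0 P1=NH0 P2=NH1
Op 9: best P0=NH0 P1=NH0 P2=NH3
Op 10: best P0=NH0 P1=NH2 P2=NH3

Answer: P0:NH0 P1:NH2 P2:NH3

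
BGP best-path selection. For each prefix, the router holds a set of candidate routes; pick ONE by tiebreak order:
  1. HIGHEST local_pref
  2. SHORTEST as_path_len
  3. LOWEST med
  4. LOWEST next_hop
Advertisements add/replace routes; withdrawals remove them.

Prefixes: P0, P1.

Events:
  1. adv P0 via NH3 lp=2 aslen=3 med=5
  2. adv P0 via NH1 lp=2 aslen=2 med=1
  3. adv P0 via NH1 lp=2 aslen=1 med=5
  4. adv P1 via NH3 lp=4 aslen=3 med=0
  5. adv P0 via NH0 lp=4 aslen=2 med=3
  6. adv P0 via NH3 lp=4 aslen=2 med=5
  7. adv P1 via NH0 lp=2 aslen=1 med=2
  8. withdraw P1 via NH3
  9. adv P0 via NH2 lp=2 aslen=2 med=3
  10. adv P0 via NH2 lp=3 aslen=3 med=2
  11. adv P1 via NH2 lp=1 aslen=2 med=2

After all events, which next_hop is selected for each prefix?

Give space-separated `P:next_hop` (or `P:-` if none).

Answer: P0:NH0 P1:NH0

Derivation:
Op 1: best P0=NH3 P1=-
Op 2: best P0=NH1 P1=-
Op 3: best P0=NH1 P1=-
Op 4: best P0=NH1 P1=NH3
Op 5: best P0=NH0 P1=NH3
Op 6: best P0=NH0 P1=NH3
Op 7: best P0=NH0 P1=NH3
Op 8: best P0=NH0 P1=NH0
Op 9: best P0=NH0 P1=NH0
Op 10: best P0=NH0 P1=NH0
Op 11: best P0=NH0 P1=NH0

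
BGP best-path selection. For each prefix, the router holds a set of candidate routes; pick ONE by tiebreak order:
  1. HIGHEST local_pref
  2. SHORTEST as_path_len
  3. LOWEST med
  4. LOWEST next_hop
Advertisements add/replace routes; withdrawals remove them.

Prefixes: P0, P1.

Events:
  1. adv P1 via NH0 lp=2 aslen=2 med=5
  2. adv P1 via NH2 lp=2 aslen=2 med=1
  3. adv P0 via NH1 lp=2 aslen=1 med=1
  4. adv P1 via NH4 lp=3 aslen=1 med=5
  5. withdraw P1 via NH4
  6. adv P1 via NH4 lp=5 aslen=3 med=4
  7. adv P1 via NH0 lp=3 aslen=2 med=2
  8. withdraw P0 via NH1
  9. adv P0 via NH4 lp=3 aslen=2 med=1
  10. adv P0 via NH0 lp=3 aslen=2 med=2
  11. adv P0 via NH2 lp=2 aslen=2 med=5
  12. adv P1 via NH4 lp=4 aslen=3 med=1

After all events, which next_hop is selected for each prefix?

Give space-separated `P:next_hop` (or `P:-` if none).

Answer: P0:NH4 P1:NH4

Derivation:
Op 1: best P0=- P1=NH0
Op 2: best P0=- P1=NH2
Op 3: best P0=NH1 P1=NH2
Op 4: best P0=NH1 P1=NH4
Op 5: best P0=NH1 P1=NH2
Op 6: best P0=NH1 P1=NH4
Op 7: best P0=NH1 P1=NH4
Op 8: best P0=- P1=NH4
Op 9: best P0=NH4 P1=NH4
Op 10: best P0=NH4 P1=NH4
Op 11: best P0=NH4 P1=NH4
Op 12: best P0=NH4 P1=NH4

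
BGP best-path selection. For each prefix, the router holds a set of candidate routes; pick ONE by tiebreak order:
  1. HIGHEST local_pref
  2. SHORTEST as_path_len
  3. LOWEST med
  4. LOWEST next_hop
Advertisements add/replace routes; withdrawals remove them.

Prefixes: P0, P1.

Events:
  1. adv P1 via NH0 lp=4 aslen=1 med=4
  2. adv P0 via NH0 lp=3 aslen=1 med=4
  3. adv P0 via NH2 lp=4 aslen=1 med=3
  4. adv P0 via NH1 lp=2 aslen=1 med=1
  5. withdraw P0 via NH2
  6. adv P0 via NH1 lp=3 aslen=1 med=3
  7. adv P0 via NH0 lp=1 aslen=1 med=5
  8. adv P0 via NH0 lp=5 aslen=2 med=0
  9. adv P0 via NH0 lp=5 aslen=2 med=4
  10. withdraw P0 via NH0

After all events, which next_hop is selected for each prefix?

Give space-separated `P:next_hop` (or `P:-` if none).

Answer: P0:NH1 P1:NH0

Derivation:
Op 1: best P0=- P1=NH0
Op 2: best P0=NH0 P1=NH0
Op 3: best P0=NH2 P1=NH0
Op 4: best P0=NH2 P1=NH0
Op 5: best P0=NH0 P1=NH0
Op 6: best P0=NH1 P1=NH0
Op 7: best P0=NH1 P1=NH0
Op 8: best P0=NH0 P1=NH0
Op 9: best P0=NH0 P1=NH0
Op 10: best P0=NH1 P1=NH0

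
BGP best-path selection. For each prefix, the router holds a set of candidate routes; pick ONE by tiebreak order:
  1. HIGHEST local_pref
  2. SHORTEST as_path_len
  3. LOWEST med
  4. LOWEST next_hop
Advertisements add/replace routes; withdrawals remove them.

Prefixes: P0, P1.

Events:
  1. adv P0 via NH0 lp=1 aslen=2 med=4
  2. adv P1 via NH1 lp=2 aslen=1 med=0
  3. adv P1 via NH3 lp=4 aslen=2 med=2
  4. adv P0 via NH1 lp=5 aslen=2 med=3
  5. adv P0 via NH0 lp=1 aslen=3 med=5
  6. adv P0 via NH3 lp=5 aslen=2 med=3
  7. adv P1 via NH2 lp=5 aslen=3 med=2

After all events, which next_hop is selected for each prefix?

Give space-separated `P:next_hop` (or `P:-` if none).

Op 1: best P0=NH0 P1=-
Op 2: best P0=NH0 P1=NH1
Op 3: best P0=NH0 P1=NH3
Op 4: best P0=NH1 P1=NH3
Op 5: best P0=NH1 P1=NH3
Op 6: best P0=NH1 P1=NH3
Op 7: best P0=NH1 P1=NH2

Answer: P0:NH1 P1:NH2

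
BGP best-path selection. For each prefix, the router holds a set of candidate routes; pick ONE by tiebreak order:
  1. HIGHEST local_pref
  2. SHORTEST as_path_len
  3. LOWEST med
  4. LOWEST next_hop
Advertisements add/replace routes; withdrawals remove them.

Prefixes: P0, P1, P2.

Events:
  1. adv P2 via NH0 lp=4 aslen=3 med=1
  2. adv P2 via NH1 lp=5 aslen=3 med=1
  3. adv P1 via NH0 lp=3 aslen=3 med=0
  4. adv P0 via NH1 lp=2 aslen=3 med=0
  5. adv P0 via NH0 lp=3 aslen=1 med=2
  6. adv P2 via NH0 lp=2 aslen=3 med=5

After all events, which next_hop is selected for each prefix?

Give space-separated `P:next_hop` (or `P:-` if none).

Answer: P0:NH0 P1:NH0 P2:NH1

Derivation:
Op 1: best P0=- P1=- P2=NH0
Op 2: best P0=- P1=- P2=NH1
Op 3: best P0=- P1=NH0 P2=NH1
Op 4: best P0=NH1 P1=NH0 P2=NH1
Op 5: best P0=NH0 P1=NH0 P2=NH1
Op 6: best P0=NH0 P1=NH0 P2=NH1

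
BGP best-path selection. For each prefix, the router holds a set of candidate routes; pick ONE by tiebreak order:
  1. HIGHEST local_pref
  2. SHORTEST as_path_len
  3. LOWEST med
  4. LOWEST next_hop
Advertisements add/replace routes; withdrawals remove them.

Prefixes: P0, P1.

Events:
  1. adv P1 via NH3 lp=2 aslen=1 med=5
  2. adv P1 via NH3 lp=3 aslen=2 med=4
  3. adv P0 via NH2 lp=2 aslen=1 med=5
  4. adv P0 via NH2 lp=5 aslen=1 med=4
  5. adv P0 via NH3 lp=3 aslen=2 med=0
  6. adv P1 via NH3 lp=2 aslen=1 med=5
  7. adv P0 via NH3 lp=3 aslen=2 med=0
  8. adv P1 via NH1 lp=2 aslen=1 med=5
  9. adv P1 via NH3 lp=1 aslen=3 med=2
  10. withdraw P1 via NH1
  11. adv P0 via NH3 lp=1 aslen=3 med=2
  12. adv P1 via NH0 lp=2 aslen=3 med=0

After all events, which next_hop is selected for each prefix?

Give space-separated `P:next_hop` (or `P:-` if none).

Op 1: best P0=- P1=NH3
Op 2: best P0=- P1=NH3
Op 3: best P0=NH2 P1=NH3
Op 4: best P0=NH2 P1=NH3
Op 5: best P0=NH2 P1=NH3
Op 6: best P0=NH2 P1=NH3
Op 7: best P0=NH2 P1=NH3
Op 8: best P0=NH2 P1=NH1
Op 9: best P0=NH2 P1=NH1
Op 10: best P0=NH2 P1=NH3
Op 11: best P0=NH2 P1=NH3
Op 12: best P0=NH2 P1=NH0

Answer: P0:NH2 P1:NH0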